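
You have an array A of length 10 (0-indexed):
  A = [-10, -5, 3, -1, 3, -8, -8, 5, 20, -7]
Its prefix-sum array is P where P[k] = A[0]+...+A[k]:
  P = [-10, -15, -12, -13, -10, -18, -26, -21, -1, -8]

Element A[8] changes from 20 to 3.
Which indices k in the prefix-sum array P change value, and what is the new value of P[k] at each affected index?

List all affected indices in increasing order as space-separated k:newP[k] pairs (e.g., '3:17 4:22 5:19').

Answer: 8:-18 9:-25

Derivation:
P[k] = A[0] + ... + A[k]
P[k] includes A[8] iff k >= 8
Affected indices: 8, 9, ..., 9; delta = -17
  P[8]: -1 + -17 = -18
  P[9]: -8 + -17 = -25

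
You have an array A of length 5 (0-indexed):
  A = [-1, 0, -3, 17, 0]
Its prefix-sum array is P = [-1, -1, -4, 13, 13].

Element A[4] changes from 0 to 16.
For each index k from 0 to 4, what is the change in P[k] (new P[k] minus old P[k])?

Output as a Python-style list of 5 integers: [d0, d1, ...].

Element change: A[4] 0 -> 16, delta = 16
For k < 4: P[k] unchanged, delta_P[k] = 0
For k >= 4: P[k] shifts by exactly 16
Delta array: [0, 0, 0, 0, 16]

Answer: [0, 0, 0, 0, 16]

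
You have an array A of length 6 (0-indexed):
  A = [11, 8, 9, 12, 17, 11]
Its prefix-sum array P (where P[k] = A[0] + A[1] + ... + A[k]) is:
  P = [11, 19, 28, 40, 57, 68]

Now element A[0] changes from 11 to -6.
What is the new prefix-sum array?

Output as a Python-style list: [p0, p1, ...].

Answer: [-6, 2, 11, 23, 40, 51]

Derivation:
Change: A[0] 11 -> -6, delta = -17
P[k] for k < 0: unchanged (A[0] not included)
P[k] for k >= 0: shift by delta = -17
  P[0] = 11 + -17 = -6
  P[1] = 19 + -17 = 2
  P[2] = 28 + -17 = 11
  P[3] = 40 + -17 = 23
  P[4] = 57 + -17 = 40
  P[5] = 68 + -17 = 51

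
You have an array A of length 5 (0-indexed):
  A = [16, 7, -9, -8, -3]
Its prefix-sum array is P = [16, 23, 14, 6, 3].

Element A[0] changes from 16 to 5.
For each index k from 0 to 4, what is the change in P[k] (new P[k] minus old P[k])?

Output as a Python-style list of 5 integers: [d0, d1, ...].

Element change: A[0] 16 -> 5, delta = -11
For k < 0: P[k] unchanged, delta_P[k] = 0
For k >= 0: P[k] shifts by exactly -11
Delta array: [-11, -11, -11, -11, -11]

Answer: [-11, -11, -11, -11, -11]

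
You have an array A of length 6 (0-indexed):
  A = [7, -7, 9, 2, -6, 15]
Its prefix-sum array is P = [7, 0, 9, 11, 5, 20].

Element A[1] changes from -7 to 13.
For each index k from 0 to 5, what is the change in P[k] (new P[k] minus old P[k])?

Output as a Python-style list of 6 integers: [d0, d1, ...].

Element change: A[1] -7 -> 13, delta = 20
For k < 1: P[k] unchanged, delta_P[k] = 0
For k >= 1: P[k] shifts by exactly 20
Delta array: [0, 20, 20, 20, 20, 20]

Answer: [0, 20, 20, 20, 20, 20]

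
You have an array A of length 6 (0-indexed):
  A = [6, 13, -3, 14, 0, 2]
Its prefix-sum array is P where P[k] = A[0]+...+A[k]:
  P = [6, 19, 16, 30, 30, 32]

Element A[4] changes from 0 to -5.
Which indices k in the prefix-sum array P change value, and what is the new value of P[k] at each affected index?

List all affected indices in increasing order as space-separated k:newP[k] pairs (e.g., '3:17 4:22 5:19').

P[k] = A[0] + ... + A[k]
P[k] includes A[4] iff k >= 4
Affected indices: 4, 5, ..., 5; delta = -5
  P[4]: 30 + -5 = 25
  P[5]: 32 + -5 = 27

Answer: 4:25 5:27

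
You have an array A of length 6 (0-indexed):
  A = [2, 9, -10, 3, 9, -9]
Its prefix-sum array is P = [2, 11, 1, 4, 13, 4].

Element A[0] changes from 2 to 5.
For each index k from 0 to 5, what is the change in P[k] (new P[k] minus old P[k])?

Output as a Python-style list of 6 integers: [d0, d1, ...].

Answer: [3, 3, 3, 3, 3, 3]

Derivation:
Element change: A[0] 2 -> 5, delta = 3
For k < 0: P[k] unchanged, delta_P[k] = 0
For k >= 0: P[k] shifts by exactly 3
Delta array: [3, 3, 3, 3, 3, 3]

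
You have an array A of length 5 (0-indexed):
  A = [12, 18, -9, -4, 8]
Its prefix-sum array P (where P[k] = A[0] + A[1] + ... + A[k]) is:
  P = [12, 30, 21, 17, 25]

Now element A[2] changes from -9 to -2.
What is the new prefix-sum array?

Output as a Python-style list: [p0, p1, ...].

Answer: [12, 30, 28, 24, 32]

Derivation:
Change: A[2] -9 -> -2, delta = 7
P[k] for k < 2: unchanged (A[2] not included)
P[k] for k >= 2: shift by delta = 7
  P[0] = 12 + 0 = 12
  P[1] = 30 + 0 = 30
  P[2] = 21 + 7 = 28
  P[3] = 17 + 7 = 24
  P[4] = 25 + 7 = 32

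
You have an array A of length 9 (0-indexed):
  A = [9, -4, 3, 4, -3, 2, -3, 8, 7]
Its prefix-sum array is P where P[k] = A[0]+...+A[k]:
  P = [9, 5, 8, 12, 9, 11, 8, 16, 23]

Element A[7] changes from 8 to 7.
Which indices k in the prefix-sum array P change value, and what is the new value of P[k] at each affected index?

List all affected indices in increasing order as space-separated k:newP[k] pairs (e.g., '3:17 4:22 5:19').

P[k] = A[0] + ... + A[k]
P[k] includes A[7] iff k >= 7
Affected indices: 7, 8, ..., 8; delta = -1
  P[7]: 16 + -1 = 15
  P[8]: 23 + -1 = 22

Answer: 7:15 8:22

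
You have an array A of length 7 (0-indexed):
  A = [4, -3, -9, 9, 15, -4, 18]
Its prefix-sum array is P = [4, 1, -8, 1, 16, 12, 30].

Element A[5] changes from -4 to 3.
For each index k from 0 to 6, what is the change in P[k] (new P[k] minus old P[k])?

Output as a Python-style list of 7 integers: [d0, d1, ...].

Answer: [0, 0, 0, 0, 0, 7, 7]

Derivation:
Element change: A[5] -4 -> 3, delta = 7
For k < 5: P[k] unchanged, delta_P[k] = 0
For k >= 5: P[k] shifts by exactly 7
Delta array: [0, 0, 0, 0, 0, 7, 7]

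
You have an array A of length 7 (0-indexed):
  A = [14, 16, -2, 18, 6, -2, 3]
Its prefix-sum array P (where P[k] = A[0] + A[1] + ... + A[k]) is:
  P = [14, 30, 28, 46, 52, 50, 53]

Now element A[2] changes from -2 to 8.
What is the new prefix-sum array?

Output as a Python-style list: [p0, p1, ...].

Answer: [14, 30, 38, 56, 62, 60, 63]

Derivation:
Change: A[2] -2 -> 8, delta = 10
P[k] for k < 2: unchanged (A[2] not included)
P[k] for k >= 2: shift by delta = 10
  P[0] = 14 + 0 = 14
  P[1] = 30 + 0 = 30
  P[2] = 28 + 10 = 38
  P[3] = 46 + 10 = 56
  P[4] = 52 + 10 = 62
  P[5] = 50 + 10 = 60
  P[6] = 53 + 10 = 63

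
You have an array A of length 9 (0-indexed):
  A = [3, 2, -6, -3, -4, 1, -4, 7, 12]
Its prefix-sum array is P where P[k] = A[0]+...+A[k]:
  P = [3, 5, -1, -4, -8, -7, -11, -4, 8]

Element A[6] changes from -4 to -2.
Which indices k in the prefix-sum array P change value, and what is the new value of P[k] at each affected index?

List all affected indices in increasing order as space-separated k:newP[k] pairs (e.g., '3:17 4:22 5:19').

Answer: 6:-9 7:-2 8:10

Derivation:
P[k] = A[0] + ... + A[k]
P[k] includes A[6] iff k >= 6
Affected indices: 6, 7, ..., 8; delta = 2
  P[6]: -11 + 2 = -9
  P[7]: -4 + 2 = -2
  P[8]: 8 + 2 = 10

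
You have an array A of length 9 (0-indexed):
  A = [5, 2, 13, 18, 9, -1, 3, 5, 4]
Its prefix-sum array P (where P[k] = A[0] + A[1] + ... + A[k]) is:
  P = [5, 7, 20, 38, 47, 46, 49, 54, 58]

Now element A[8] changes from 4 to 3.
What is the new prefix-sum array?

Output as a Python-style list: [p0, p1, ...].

Change: A[8] 4 -> 3, delta = -1
P[k] for k < 8: unchanged (A[8] not included)
P[k] for k >= 8: shift by delta = -1
  P[0] = 5 + 0 = 5
  P[1] = 7 + 0 = 7
  P[2] = 20 + 0 = 20
  P[3] = 38 + 0 = 38
  P[4] = 47 + 0 = 47
  P[5] = 46 + 0 = 46
  P[6] = 49 + 0 = 49
  P[7] = 54 + 0 = 54
  P[8] = 58 + -1 = 57

Answer: [5, 7, 20, 38, 47, 46, 49, 54, 57]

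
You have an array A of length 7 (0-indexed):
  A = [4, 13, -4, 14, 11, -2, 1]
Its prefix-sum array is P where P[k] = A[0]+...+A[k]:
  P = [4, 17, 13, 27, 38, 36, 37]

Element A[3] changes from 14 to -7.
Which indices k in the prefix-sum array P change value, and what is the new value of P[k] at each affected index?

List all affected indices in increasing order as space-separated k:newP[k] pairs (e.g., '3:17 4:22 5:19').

P[k] = A[0] + ... + A[k]
P[k] includes A[3] iff k >= 3
Affected indices: 3, 4, ..., 6; delta = -21
  P[3]: 27 + -21 = 6
  P[4]: 38 + -21 = 17
  P[5]: 36 + -21 = 15
  P[6]: 37 + -21 = 16

Answer: 3:6 4:17 5:15 6:16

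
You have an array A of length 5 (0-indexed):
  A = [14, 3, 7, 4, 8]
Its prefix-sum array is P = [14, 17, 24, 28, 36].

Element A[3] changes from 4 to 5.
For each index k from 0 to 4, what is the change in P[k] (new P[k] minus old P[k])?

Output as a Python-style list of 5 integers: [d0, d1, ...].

Element change: A[3] 4 -> 5, delta = 1
For k < 3: P[k] unchanged, delta_P[k] = 0
For k >= 3: P[k] shifts by exactly 1
Delta array: [0, 0, 0, 1, 1]

Answer: [0, 0, 0, 1, 1]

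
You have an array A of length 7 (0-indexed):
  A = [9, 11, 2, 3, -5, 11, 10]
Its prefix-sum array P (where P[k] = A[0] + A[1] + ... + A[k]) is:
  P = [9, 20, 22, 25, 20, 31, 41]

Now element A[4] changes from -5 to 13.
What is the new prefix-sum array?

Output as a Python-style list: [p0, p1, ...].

Change: A[4] -5 -> 13, delta = 18
P[k] for k < 4: unchanged (A[4] not included)
P[k] for k >= 4: shift by delta = 18
  P[0] = 9 + 0 = 9
  P[1] = 20 + 0 = 20
  P[2] = 22 + 0 = 22
  P[3] = 25 + 0 = 25
  P[4] = 20 + 18 = 38
  P[5] = 31 + 18 = 49
  P[6] = 41 + 18 = 59

Answer: [9, 20, 22, 25, 38, 49, 59]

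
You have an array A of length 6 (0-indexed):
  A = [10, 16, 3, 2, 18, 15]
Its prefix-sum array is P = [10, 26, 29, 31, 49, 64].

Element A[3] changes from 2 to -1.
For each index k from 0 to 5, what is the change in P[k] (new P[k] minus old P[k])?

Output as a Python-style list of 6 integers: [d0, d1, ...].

Element change: A[3] 2 -> -1, delta = -3
For k < 3: P[k] unchanged, delta_P[k] = 0
For k >= 3: P[k] shifts by exactly -3
Delta array: [0, 0, 0, -3, -3, -3]

Answer: [0, 0, 0, -3, -3, -3]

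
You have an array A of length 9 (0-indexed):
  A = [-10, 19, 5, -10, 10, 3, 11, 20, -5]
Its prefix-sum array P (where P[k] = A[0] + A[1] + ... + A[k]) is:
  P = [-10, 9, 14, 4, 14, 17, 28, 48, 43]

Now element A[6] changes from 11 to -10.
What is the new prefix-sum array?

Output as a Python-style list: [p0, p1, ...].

Answer: [-10, 9, 14, 4, 14, 17, 7, 27, 22]

Derivation:
Change: A[6] 11 -> -10, delta = -21
P[k] for k < 6: unchanged (A[6] not included)
P[k] for k >= 6: shift by delta = -21
  P[0] = -10 + 0 = -10
  P[1] = 9 + 0 = 9
  P[2] = 14 + 0 = 14
  P[3] = 4 + 0 = 4
  P[4] = 14 + 0 = 14
  P[5] = 17 + 0 = 17
  P[6] = 28 + -21 = 7
  P[7] = 48 + -21 = 27
  P[8] = 43 + -21 = 22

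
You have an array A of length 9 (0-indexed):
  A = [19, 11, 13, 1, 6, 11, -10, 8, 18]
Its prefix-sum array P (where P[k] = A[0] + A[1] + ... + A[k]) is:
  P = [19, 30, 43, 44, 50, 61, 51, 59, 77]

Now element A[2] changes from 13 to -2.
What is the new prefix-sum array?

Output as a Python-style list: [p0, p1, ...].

Change: A[2] 13 -> -2, delta = -15
P[k] for k < 2: unchanged (A[2] not included)
P[k] for k >= 2: shift by delta = -15
  P[0] = 19 + 0 = 19
  P[1] = 30 + 0 = 30
  P[2] = 43 + -15 = 28
  P[3] = 44 + -15 = 29
  P[4] = 50 + -15 = 35
  P[5] = 61 + -15 = 46
  P[6] = 51 + -15 = 36
  P[7] = 59 + -15 = 44
  P[8] = 77 + -15 = 62

Answer: [19, 30, 28, 29, 35, 46, 36, 44, 62]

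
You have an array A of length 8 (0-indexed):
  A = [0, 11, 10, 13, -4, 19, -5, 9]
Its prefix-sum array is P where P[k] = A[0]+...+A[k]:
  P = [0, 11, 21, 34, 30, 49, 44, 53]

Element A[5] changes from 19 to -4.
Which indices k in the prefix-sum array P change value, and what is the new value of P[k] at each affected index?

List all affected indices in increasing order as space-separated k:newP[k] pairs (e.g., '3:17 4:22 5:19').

P[k] = A[0] + ... + A[k]
P[k] includes A[5] iff k >= 5
Affected indices: 5, 6, ..., 7; delta = -23
  P[5]: 49 + -23 = 26
  P[6]: 44 + -23 = 21
  P[7]: 53 + -23 = 30

Answer: 5:26 6:21 7:30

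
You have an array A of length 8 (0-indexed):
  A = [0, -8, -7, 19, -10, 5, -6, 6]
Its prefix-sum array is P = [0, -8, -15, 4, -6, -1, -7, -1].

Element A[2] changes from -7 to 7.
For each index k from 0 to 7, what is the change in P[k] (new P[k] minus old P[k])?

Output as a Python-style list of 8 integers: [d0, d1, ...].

Element change: A[2] -7 -> 7, delta = 14
For k < 2: P[k] unchanged, delta_P[k] = 0
For k >= 2: P[k] shifts by exactly 14
Delta array: [0, 0, 14, 14, 14, 14, 14, 14]

Answer: [0, 0, 14, 14, 14, 14, 14, 14]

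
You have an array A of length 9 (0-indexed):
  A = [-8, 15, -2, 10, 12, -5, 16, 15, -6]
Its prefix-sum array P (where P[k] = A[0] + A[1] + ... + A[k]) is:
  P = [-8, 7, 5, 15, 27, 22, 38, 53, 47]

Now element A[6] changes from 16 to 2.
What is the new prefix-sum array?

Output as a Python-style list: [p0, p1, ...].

Answer: [-8, 7, 5, 15, 27, 22, 24, 39, 33]

Derivation:
Change: A[6] 16 -> 2, delta = -14
P[k] for k < 6: unchanged (A[6] not included)
P[k] for k >= 6: shift by delta = -14
  P[0] = -8 + 0 = -8
  P[1] = 7 + 0 = 7
  P[2] = 5 + 0 = 5
  P[3] = 15 + 0 = 15
  P[4] = 27 + 0 = 27
  P[5] = 22 + 0 = 22
  P[6] = 38 + -14 = 24
  P[7] = 53 + -14 = 39
  P[8] = 47 + -14 = 33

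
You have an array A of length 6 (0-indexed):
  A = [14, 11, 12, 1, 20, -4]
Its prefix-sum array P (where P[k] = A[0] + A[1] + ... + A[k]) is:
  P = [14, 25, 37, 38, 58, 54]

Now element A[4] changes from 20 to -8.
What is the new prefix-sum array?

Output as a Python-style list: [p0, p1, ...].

Answer: [14, 25, 37, 38, 30, 26]

Derivation:
Change: A[4] 20 -> -8, delta = -28
P[k] for k < 4: unchanged (A[4] not included)
P[k] for k >= 4: shift by delta = -28
  P[0] = 14 + 0 = 14
  P[1] = 25 + 0 = 25
  P[2] = 37 + 0 = 37
  P[3] = 38 + 0 = 38
  P[4] = 58 + -28 = 30
  P[5] = 54 + -28 = 26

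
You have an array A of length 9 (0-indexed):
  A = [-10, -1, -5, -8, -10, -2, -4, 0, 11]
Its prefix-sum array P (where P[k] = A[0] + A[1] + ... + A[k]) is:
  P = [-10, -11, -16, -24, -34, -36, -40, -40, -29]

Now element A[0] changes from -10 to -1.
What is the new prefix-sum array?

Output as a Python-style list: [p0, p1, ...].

Change: A[0] -10 -> -1, delta = 9
P[k] for k < 0: unchanged (A[0] not included)
P[k] for k >= 0: shift by delta = 9
  P[0] = -10 + 9 = -1
  P[1] = -11 + 9 = -2
  P[2] = -16 + 9 = -7
  P[3] = -24 + 9 = -15
  P[4] = -34 + 9 = -25
  P[5] = -36 + 9 = -27
  P[6] = -40 + 9 = -31
  P[7] = -40 + 9 = -31
  P[8] = -29 + 9 = -20

Answer: [-1, -2, -7, -15, -25, -27, -31, -31, -20]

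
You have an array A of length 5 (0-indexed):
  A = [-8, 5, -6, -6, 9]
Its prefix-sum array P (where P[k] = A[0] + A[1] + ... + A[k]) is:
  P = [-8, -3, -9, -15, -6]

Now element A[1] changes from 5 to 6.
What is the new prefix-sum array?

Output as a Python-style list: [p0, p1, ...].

Answer: [-8, -2, -8, -14, -5]

Derivation:
Change: A[1] 5 -> 6, delta = 1
P[k] for k < 1: unchanged (A[1] not included)
P[k] for k >= 1: shift by delta = 1
  P[0] = -8 + 0 = -8
  P[1] = -3 + 1 = -2
  P[2] = -9 + 1 = -8
  P[3] = -15 + 1 = -14
  P[4] = -6 + 1 = -5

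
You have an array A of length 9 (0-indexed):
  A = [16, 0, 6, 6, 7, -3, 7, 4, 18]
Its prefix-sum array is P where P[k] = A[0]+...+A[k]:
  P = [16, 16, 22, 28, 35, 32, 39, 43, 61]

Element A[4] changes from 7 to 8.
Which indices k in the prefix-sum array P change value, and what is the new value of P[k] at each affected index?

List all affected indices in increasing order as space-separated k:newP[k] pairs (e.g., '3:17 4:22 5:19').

P[k] = A[0] + ... + A[k]
P[k] includes A[4] iff k >= 4
Affected indices: 4, 5, ..., 8; delta = 1
  P[4]: 35 + 1 = 36
  P[5]: 32 + 1 = 33
  P[6]: 39 + 1 = 40
  P[7]: 43 + 1 = 44
  P[8]: 61 + 1 = 62

Answer: 4:36 5:33 6:40 7:44 8:62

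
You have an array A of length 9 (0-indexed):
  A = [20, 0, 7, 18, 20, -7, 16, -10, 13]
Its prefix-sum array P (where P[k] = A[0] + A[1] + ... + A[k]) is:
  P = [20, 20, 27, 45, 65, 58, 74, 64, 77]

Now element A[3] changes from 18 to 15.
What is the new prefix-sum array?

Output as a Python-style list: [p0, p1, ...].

Change: A[3] 18 -> 15, delta = -3
P[k] for k < 3: unchanged (A[3] not included)
P[k] for k >= 3: shift by delta = -3
  P[0] = 20 + 0 = 20
  P[1] = 20 + 0 = 20
  P[2] = 27 + 0 = 27
  P[3] = 45 + -3 = 42
  P[4] = 65 + -3 = 62
  P[5] = 58 + -3 = 55
  P[6] = 74 + -3 = 71
  P[7] = 64 + -3 = 61
  P[8] = 77 + -3 = 74

Answer: [20, 20, 27, 42, 62, 55, 71, 61, 74]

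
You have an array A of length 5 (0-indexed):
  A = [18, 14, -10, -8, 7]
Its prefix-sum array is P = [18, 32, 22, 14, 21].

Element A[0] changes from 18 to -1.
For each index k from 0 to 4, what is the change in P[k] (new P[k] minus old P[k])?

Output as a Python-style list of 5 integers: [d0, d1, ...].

Answer: [-19, -19, -19, -19, -19]

Derivation:
Element change: A[0] 18 -> -1, delta = -19
For k < 0: P[k] unchanged, delta_P[k] = 0
For k >= 0: P[k] shifts by exactly -19
Delta array: [-19, -19, -19, -19, -19]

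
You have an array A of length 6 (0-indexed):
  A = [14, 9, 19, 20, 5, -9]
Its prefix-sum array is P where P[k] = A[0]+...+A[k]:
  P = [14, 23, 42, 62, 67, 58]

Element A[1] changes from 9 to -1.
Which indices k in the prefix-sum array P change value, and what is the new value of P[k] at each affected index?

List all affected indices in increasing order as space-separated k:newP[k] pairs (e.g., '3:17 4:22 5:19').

Answer: 1:13 2:32 3:52 4:57 5:48

Derivation:
P[k] = A[0] + ... + A[k]
P[k] includes A[1] iff k >= 1
Affected indices: 1, 2, ..., 5; delta = -10
  P[1]: 23 + -10 = 13
  P[2]: 42 + -10 = 32
  P[3]: 62 + -10 = 52
  P[4]: 67 + -10 = 57
  P[5]: 58 + -10 = 48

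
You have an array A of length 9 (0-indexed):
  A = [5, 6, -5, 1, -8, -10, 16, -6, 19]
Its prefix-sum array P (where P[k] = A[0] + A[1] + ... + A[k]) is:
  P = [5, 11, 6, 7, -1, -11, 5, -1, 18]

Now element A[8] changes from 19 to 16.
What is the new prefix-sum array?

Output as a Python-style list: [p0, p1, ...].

Answer: [5, 11, 6, 7, -1, -11, 5, -1, 15]

Derivation:
Change: A[8] 19 -> 16, delta = -3
P[k] for k < 8: unchanged (A[8] not included)
P[k] for k >= 8: shift by delta = -3
  P[0] = 5 + 0 = 5
  P[1] = 11 + 0 = 11
  P[2] = 6 + 0 = 6
  P[3] = 7 + 0 = 7
  P[4] = -1 + 0 = -1
  P[5] = -11 + 0 = -11
  P[6] = 5 + 0 = 5
  P[7] = -1 + 0 = -1
  P[8] = 18 + -3 = 15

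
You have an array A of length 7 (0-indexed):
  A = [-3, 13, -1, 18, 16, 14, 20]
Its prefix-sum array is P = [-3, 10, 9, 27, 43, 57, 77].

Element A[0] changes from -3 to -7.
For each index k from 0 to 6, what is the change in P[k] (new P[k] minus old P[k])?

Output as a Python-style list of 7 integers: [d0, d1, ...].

Element change: A[0] -3 -> -7, delta = -4
For k < 0: P[k] unchanged, delta_P[k] = 0
For k >= 0: P[k] shifts by exactly -4
Delta array: [-4, -4, -4, -4, -4, -4, -4]

Answer: [-4, -4, -4, -4, -4, -4, -4]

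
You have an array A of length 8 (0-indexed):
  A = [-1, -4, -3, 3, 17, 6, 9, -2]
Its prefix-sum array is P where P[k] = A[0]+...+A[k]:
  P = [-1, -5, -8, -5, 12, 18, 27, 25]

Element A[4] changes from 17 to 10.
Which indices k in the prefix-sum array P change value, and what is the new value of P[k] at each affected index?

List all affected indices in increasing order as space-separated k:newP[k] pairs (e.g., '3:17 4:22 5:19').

P[k] = A[0] + ... + A[k]
P[k] includes A[4] iff k >= 4
Affected indices: 4, 5, ..., 7; delta = -7
  P[4]: 12 + -7 = 5
  P[5]: 18 + -7 = 11
  P[6]: 27 + -7 = 20
  P[7]: 25 + -7 = 18

Answer: 4:5 5:11 6:20 7:18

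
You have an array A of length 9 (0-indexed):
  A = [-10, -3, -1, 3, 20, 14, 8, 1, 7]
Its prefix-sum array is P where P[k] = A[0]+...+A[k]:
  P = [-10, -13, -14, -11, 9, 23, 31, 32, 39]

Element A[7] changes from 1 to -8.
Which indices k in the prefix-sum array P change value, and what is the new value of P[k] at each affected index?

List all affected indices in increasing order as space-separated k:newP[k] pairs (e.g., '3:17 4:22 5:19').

P[k] = A[0] + ... + A[k]
P[k] includes A[7] iff k >= 7
Affected indices: 7, 8, ..., 8; delta = -9
  P[7]: 32 + -9 = 23
  P[8]: 39 + -9 = 30

Answer: 7:23 8:30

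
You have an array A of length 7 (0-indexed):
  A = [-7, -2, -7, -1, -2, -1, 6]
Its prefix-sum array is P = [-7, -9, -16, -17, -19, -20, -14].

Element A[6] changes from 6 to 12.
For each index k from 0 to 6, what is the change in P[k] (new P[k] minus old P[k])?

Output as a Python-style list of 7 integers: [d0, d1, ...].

Element change: A[6] 6 -> 12, delta = 6
For k < 6: P[k] unchanged, delta_P[k] = 0
For k >= 6: P[k] shifts by exactly 6
Delta array: [0, 0, 0, 0, 0, 0, 6]

Answer: [0, 0, 0, 0, 0, 0, 6]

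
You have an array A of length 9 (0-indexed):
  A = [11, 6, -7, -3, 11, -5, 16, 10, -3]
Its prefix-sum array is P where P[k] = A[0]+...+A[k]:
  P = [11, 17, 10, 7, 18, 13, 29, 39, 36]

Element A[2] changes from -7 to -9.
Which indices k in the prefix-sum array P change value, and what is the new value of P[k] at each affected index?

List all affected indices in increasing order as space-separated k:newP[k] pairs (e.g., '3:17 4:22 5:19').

P[k] = A[0] + ... + A[k]
P[k] includes A[2] iff k >= 2
Affected indices: 2, 3, ..., 8; delta = -2
  P[2]: 10 + -2 = 8
  P[3]: 7 + -2 = 5
  P[4]: 18 + -2 = 16
  P[5]: 13 + -2 = 11
  P[6]: 29 + -2 = 27
  P[7]: 39 + -2 = 37
  P[8]: 36 + -2 = 34

Answer: 2:8 3:5 4:16 5:11 6:27 7:37 8:34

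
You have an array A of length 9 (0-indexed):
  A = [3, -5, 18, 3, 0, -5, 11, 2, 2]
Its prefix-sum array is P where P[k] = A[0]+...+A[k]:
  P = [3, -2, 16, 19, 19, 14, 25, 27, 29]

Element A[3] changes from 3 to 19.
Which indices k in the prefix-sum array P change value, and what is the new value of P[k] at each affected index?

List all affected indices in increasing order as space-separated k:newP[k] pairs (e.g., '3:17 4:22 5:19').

P[k] = A[0] + ... + A[k]
P[k] includes A[3] iff k >= 3
Affected indices: 3, 4, ..., 8; delta = 16
  P[3]: 19 + 16 = 35
  P[4]: 19 + 16 = 35
  P[5]: 14 + 16 = 30
  P[6]: 25 + 16 = 41
  P[7]: 27 + 16 = 43
  P[8]: 29 + 16 = 45

Answer: 3:35 4:35 5:30 6:41 7:43 8:45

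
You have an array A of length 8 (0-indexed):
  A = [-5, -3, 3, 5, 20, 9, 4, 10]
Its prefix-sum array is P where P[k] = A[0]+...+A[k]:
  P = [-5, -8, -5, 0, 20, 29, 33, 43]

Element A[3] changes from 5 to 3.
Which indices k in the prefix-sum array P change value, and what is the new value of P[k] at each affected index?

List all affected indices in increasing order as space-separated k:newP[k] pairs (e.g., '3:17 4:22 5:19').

Answer: 3:-2 4:18 5:27 6:31 7:41

Derivation:
P[k] = A[0] + ... + A[k]
P[k] includes A[3] iff k >= 3
Affected indices: 3, 4, ..., 7; delta = -2
  P[3]: 0 + -2 = -2
  P[4]: 20 + -2 = 18
  P[5]: 29 + -2 = 27
  P[6]: 33 + -2 = 31
  P[7]: 43 + -2 = 41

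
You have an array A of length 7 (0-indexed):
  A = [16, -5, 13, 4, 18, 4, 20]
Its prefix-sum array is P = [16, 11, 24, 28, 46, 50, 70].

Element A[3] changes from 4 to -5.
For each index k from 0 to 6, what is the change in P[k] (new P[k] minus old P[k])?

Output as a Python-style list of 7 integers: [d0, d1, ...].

Answer: [0, 0, 0, -9, -9, -9, -9]

Derivation:
Element change: A[3] 4 -> -5, delta = -9
For k < 3: P[k] unchanged, delta_P[k] = 0
For k >= 3: P[k] shifts by exactly -9
Delta array: [0, 0, 0, -9, -9, -9, -9]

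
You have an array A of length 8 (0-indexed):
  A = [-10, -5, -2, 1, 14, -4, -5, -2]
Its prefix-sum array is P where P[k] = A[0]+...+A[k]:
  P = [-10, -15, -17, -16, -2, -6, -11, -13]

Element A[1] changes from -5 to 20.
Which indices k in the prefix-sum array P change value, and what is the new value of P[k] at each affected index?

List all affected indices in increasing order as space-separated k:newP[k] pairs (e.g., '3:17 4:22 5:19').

P[k] = A[0] + ... + A[k]
P[k] includes A[1] iff k >= 1
Affected indices: 1, 2, ..., 7; delta = 25
  P[1]: -15 + 25 = 10
  P[2]: -17 + 25 = 8
  P[3]: -16 + 25 = 9
  P[4]: -2 + 25 = 23
  P[5]: -6 + 25 = 19
  P[6]: -11 + 25 = 14
  P[7]: -13 + 25 = 12

Answer: 1:10 2:8 3:9 4:23 5:19 6:14 7:12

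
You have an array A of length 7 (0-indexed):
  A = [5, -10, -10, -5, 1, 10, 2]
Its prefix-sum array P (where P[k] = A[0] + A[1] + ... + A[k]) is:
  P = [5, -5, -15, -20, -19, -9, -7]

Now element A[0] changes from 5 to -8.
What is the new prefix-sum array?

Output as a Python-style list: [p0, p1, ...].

Change: A[0] 5 -> -8, delta = -13
P[k] for k < 0: unchanged (A[0] not included)
P[k] for k >= 0: shift by delta = -13
  P[0] = 5 + -13 = -8
  P[1] = -5 + -13 = -18
  P[2] = -15 + -13 = -28
  P[3] = -20 + -13 = -33
  P[4] = -19 + -13 = -32
  P[5] = -9 + -13 = -22
  P[6] = -7 + -13 = -20

Answer: [-8, -18, -28, -33, -32, -22, -20]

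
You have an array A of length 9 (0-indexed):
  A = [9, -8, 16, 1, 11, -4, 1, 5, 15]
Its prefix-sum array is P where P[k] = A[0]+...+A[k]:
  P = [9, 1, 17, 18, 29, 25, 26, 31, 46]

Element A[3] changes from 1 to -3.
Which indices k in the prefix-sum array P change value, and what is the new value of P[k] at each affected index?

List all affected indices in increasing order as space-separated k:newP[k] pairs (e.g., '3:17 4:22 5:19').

Answer: 3:14 4:25 5:21 6:22 7:27 8:42

Derivation:
P[k] = A[0] + ... + A[k]
P[k] includes A[3] iff k >= 3
Affected indices: 3, 4, ..., 8; delta = -4
  P[3]: 18 + -4 = 14
  P[4]: 29 + -4 = 25
  P[5]: 25 + -4 = 21
  P[6]: 26 + -4 = 22
  P[7]: 31 + -4 = 27
  P[8]: 46 + -4 = 42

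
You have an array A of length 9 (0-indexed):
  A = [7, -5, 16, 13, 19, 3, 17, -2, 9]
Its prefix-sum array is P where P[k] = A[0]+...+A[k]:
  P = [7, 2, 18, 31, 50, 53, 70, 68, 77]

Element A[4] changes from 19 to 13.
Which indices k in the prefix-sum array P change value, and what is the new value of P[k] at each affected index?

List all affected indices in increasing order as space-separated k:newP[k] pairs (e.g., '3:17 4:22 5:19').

P[k] = A[0] + ... + A[k]
P[k] includes A[4] iff k >= 4
Affected indices: 4, 5, ..., 8; delta = -6
  P[4]: 50 + -6 = 44
  P[5]: 53 + -6 = 47
  P[6]: 70 + -6 = 64
  P[7]: 68 + -6 = 62
  P[8]: 77 + -6 = 71

Answer: 4:44 5:47 6:64 7:62 8:71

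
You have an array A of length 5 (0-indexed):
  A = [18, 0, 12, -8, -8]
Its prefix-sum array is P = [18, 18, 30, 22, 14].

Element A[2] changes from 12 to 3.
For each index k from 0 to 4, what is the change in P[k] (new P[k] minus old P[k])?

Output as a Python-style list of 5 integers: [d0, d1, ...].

Answer: [0, 0, -9, -9, -9]

Derivation:
Element change: A[2] 12 -> 3, delta = -9
For k < 2: P[k] unchanged, delta_P[k] = 0
For k >= 2: P[k] shifts by exactly -9
Delta array: [0, 0, -9, -9, -9]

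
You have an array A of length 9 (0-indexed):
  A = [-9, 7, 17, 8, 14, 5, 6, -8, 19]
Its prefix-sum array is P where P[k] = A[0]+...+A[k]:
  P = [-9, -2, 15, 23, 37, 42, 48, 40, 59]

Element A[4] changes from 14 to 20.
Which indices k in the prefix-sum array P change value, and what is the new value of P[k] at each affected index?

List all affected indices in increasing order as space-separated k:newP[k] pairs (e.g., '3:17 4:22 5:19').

P[k] = A[0] + ... + A[k]
P[k] includes A[4] iff k >= 4
Affected indices: 4, 5, ..., 8; delta = 6
  P[4]: 37 + 6 = 43
  P[5]: 42 + 6 = 48
  P[6]: 48 + 6 = 54
  P[7]: 40 + 6 = 46
  P[8]: 59 + 6 = 65

Answer: 4:43 5:48 6:54 7:46 8:65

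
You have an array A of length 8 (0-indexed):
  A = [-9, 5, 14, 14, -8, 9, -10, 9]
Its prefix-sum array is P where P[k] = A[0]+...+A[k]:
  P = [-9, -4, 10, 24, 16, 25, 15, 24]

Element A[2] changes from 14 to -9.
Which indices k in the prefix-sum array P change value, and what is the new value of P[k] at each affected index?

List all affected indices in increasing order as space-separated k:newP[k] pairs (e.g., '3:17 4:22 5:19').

P[k] = A[0] + ... + A[k]
P[k] includes A[2] iff k >= 2
Affected indices: 2, 3, ..., 7; delta = -23
  P[2]: 10 + -23 = -13
  P[3]: 24 + -23 = 1
  P[4]: 16 + -23 = -7
  P[5]: 25 + -23 = 2
  P[6]: 15 + -23 = -8
  P[7]: 24 + -23 = 1

Answer: 2:-13 3:1 4:-7 5:2 6:-8 7:1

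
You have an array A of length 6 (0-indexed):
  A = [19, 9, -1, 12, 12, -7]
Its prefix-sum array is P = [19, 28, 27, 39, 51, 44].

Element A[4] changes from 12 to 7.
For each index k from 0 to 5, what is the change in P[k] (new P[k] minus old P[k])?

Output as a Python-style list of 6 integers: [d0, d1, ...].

Element change: A[4] 12 -> 7, delta = -5
For k < 4: P[k] unchanged, delta_P[k] = 0
For k >= 4: P[k] shifts by exactly -5
Delta array: [0, 0, 0, 0, -5, -5]

Answer: [0, 0, 0, 0, -5, -5]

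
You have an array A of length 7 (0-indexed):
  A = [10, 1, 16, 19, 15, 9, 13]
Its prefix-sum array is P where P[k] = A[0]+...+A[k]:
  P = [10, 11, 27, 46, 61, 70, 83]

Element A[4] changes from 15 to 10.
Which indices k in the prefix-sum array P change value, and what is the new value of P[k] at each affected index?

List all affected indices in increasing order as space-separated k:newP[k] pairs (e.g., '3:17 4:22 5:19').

Answer: 4:56 5:65 6:78

Derivation:
P[k] = A[0] + ... + A[k]
P[k] includes A[4] iff k >= 4
Affected indices: 4, 5, ..., 6; delta = -5
  P[4]: 61 + -5 = 56
  P[5]: 70 + -5 = 65
  P[6]: 83 + -5 = 78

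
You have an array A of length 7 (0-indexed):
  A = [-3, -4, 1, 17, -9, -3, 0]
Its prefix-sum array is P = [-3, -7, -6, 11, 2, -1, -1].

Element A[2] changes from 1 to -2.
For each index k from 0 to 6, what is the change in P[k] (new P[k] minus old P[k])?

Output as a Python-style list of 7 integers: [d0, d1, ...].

Element change: A[2] 1 -> -2, delta = -3
For k < 2: P[k] unchanged, delta_P[k] = 0
For k >= 2: P[k] shifts by exactly -3
Delta array: [0, 0, -3, -3, -3, -3, -3]

Answer: [0, 0, -3, -3, -3, -3, -3]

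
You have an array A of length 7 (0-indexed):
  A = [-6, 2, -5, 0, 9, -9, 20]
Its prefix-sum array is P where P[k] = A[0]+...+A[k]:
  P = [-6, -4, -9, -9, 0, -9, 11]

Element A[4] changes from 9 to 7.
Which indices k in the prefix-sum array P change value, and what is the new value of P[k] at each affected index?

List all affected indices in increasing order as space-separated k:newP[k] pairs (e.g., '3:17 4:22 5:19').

Answer: 4:-2 5:-11 6:9

Derivation:
P[k] = A[0] + ... + A[k]
P[k] includes A[4] iff k >= 4
Affected indices: 4, 5, ..., 6; delta = -2
  P[4]: 0 + -2 = -2
  P[5]: -9 + -2 = -11
  P[6]: 11 + -2 = 9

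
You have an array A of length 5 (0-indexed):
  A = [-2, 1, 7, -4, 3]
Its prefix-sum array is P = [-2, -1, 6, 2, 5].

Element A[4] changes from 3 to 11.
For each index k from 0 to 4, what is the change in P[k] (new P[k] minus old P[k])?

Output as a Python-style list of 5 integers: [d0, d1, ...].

Answer: [0, 0, 0, 0, 8]

Derivation:
Element change: A[4] 3 -> 11, delta = 8
For k < 4: P[k] unchanged, delta_P[k] = 0
For k >= 4: P[k] shifts by exactly 8
Delta array: [0, 0, 0, 0, 8]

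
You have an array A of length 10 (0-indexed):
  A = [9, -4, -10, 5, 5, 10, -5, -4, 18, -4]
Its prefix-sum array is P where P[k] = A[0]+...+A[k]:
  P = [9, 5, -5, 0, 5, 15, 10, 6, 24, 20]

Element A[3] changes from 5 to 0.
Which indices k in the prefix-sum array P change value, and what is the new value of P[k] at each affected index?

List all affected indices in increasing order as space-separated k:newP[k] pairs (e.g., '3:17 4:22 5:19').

P[k] = A[0] + ... + A[k]
P[k] includes A[3] iff k >= 3
Affected indices: 3, 4, ..., 9; delta = -5
  P[3]: 0 + -5 = -5
  P[4]: 5 + -5 = 0
  P[5]: 15 + -5 = 10
  P[6]: 10 + -5 = 5
  P[7]: 6 + -5 = 1
  P[8]: 24 + -5 = 19
  P[9]: 20 + -5 = 15

Answer: 3:-5 4:0 5:10 6:5 7:1 8:19 9:15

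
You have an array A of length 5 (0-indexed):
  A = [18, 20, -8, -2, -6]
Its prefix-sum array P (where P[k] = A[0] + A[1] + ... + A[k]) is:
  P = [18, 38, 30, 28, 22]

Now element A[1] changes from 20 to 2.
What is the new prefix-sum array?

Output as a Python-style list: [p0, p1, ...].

Answer: [18, 20, 12, 10, 4]

Derivation:
Change: A[1] 20 -> 2, delta = -18
P[k] for k < 1: unchanged (A[1] not included)
P[k] for k >= 1: shift by delta = -18
  P[0] = 18 + 0 = 18
  P[1] = 38 + -18 = 20
  P[2] = 30 + -18 = 12
  P[3] = 28 + -18 = 10
  P[4] = 22 + -18 = 4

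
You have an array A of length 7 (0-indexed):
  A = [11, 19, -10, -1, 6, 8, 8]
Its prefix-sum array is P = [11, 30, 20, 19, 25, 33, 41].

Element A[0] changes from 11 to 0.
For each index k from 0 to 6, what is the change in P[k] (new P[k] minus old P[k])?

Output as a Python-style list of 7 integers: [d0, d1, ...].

Answer: [-11, -11, -11, -11, -11, -11, -11]

Derivation:
Element change: A[0] 11 -> 0, delta = -11
For k < 0: P[k] unchanged, delta_P[k] = 0
For k >= 0: P[k] shifts by exactly -11
Delta array: [-11, -11, -11, -11, -11, -11, -11]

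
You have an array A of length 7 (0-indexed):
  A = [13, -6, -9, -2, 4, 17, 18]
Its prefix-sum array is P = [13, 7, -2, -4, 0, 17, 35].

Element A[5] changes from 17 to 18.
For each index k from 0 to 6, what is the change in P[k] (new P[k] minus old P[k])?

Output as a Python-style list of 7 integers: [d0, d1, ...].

Answer: [0, 0, 0, 0, 0, 1, 1]

Derivation:
Element change: A[5] 17 -> 18, delta = 1
For k < 5: P[k] unchanged, delta_P[k] = 0
For k >= 5: P[k] shifts by exactly 1
Delta array: [0, 0, 0, 0, 0, 1, 1]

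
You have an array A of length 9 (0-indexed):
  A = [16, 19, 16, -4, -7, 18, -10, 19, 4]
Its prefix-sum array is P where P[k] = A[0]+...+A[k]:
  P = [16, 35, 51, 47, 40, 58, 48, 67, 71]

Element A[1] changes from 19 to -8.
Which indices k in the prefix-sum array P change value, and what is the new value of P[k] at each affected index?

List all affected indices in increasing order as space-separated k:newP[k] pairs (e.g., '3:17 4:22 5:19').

P[k] = A[0] + ... + A[k]
P[k] includes A[1] iff k >= 1
Affected indices: 1, 2, ..., 8; delta = -27
  P[1]: 35 + -27 = 8
  P[2]: 51 + -27 = 24
  P[3]: 47 + -27 = 20
  P[4]: 40 + -27 = 13
  P[5]: 58 + -27 = 31
  P[6]: 48 + -27 = 21
  P[7]: 67 + -27 = 40
  P[8]: 71 + -27 = 44

Answer: 1:8 2:24 3:20 4:13 5:31 6:21 7:40 8:44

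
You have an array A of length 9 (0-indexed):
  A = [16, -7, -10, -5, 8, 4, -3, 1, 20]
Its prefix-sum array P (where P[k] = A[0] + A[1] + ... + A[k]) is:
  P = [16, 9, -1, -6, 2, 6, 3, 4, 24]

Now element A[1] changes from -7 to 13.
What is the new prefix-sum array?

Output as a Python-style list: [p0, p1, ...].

Answer: [16, 29, 19, 14, 22, 26, 23, 24, 44]

Derivation:
Change: A[1] -7 -> 13, delta = 20
P[k] for k < 1: unchanged (A[1] not included)
P[k] for k >= 1: shift by delta = 20
  P[0] = 16 + 0 = 16
  P[1] = 9 + 20 = 29
  P[2] = -1 + 20 = 19
  P[3] = -6 + 20 = 14
  P[4] = 2 + 20 = 22
  P[5] = 6 + 20 = 26
  P[6] = 3 + 20 = 23
  P[7] = 4 + 20 = 24
  P[8] = 24 + 20 = 44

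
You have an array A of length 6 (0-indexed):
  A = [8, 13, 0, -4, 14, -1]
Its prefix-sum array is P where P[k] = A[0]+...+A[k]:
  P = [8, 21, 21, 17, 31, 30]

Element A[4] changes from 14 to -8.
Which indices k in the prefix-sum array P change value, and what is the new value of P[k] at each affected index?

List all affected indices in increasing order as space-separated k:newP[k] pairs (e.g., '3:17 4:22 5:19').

P[k] = A[0] + ... + A[k]
P[k] includes A[4] iff k >= 4
Affected indices: 4, 5, ..., 5; delta = -22
  P[4]: 31 + -22 = 9
  P[5]: 30 + -22 = 8

Answer: 4:9 5:8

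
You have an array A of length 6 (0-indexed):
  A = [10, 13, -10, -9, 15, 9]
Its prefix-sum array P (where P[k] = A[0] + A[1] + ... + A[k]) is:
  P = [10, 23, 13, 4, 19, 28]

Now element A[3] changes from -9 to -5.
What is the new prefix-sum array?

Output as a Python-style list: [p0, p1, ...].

Change: A[3] -9 -> -5, delta = 4
P[k] for k < 3: unchanged (A[3] not included)
P[k] for k >= 3: shift by delta = 4
  P[0] = 10 + 0 = 10
  P[1] = 23 + 0 = 23
  P[2] = 13 + 0 = 13
  P[3] = 4 + 4 = 8
  P[4] = 19 + 4 = 23
  P[5] = 28 + 4 = 32

Answer: [10, 23, 13, 8, 23, 32]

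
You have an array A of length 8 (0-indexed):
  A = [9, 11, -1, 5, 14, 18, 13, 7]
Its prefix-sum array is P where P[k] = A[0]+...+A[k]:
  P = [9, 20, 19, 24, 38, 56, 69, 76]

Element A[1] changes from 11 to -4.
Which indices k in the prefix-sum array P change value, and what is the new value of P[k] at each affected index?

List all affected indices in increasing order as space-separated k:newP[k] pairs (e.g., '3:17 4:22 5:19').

P[k] = A[0] + ... + A[k]
P[k] includes A[1] iff k >= 1
Affected indices: 1, 2, ..., 7; delta = -15
  P[1]: 20 + -15 = 5
  P[2]: 19 + -15 = 4
  P[3]: 24 + -15 = 9
  P[4]: 38 + -15 = 23
  P[5]: 56 + -15 = 41
  P[6]: 69 + -15 = 54
  P[7]: 76 + -15 = 61

Answer: 1:5 2:4 3:9 4:23 5:41 6:54 7:61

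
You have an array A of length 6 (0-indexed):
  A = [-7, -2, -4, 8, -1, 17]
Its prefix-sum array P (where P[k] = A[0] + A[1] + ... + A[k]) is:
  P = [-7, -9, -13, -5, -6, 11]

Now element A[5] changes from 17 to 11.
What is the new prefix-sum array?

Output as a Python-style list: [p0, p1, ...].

Change: A[5] 17 -> 11, delta = -6
P[k] for k < 5: unchanged (A[5] not included)
P[k] for k >= 5: shift by delta = -6
  P[0] = -7 + 0 = -7
  P[1] = -9 + 0 = -9
  P[2] = -13 + 0 = -13
  P[3] = -5 + 0 = -5
  P[4] = -6 + 0 = -6
  P[5] = 11 + -6 = 5

Answer: [-7, -9, -13, -5, -6, 5]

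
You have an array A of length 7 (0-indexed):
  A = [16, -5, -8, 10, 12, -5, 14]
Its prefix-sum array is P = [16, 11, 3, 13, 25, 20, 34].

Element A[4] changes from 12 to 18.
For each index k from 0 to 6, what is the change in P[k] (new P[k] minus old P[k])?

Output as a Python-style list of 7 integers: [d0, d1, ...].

Answer: [0, 0, 0, 0, 6, 6, 6]

Derivation:
Element change: A[4] 12 -> 18, delta = 6
For k < 4: P[k] unchanged, delta_P[k] = 0
For k >= 4: P[k] shifts by exactly 6
Delta array: [0, 0, 0, 0, 6, 6, 6]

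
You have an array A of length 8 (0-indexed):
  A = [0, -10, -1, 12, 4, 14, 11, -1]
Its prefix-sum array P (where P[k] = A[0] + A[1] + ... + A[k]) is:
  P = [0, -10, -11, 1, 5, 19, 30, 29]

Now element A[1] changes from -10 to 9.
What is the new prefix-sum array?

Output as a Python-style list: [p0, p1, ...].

Change: A[1] -10 -> 9, delta = 19
P[k] for k < 1: unchanged (A[1] not included)
P[k] for k >= 1: shift by delta = 19
  P[0] = 0 + 0 = 0
  P[1] = -10 + 19 = 9
  P[2] = -11 + 19 = 8
  P[3] = 1 + 19 = 20
  P[4] = 5 + 19 = 24
  P[5] = 19 + 19 = 38
  P[6] = 30 + 19 = 49
  P[7] = 29 + 19 = 48

Answer: [0, 9, 8, 20, 24, 38, 49, 48]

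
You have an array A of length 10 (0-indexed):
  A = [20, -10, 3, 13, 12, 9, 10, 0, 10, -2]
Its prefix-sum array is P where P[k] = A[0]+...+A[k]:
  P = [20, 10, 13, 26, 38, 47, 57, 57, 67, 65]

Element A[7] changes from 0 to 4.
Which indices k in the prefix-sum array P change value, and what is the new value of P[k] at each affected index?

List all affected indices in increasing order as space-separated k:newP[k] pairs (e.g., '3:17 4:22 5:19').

Answer: 7:61 8:71 9:69

Derivation:
P[k] = A[0] + ... + A[k]
P[k] includes A[7] iff k >= 7
Affected indices: 7, 8, ..., 9; delta = 4
  P[7]: 57 + 4 = 61
  P[8]: 67 + 4 = 71
  P[9]: 65 + 4 = 69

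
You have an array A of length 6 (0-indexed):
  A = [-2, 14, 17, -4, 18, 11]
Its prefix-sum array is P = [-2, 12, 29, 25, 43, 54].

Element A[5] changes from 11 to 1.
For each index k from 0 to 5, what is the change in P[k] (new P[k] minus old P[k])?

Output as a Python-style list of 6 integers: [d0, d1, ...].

Answer: [0, 0, 0, 0, 0, -10]

Derivation:
Element change: A[5] 11 -> 1, delta = -10
For k < 5: P[k] unchanged, delta_P[k] = 0
For k >= 5: P[k] shifts by exactly -10
Delta array: [0, 0, 0, 0, 0, -10]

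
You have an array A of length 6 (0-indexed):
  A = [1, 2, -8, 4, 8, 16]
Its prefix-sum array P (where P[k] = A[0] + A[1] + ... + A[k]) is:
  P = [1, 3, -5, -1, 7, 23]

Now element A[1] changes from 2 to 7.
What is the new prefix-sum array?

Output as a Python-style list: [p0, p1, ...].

Change: A[1] 2 -> 7, delta = 5
P[k] for k < 1: unchanged (A[1] not included)
P[k] for k >= 1: shift by delta = 5
  P[0] = 1 + 0 = 1
  P[1] = 3 + 5 = 8
  P[2] = -5 + 5 = 0
  P[3] = -1 + 5 = 4
  P[4] = 7 + 5 = 12
  P[5] = 23 + 5 = 28

Answer: [1, 8, 0, 4, 12, 28]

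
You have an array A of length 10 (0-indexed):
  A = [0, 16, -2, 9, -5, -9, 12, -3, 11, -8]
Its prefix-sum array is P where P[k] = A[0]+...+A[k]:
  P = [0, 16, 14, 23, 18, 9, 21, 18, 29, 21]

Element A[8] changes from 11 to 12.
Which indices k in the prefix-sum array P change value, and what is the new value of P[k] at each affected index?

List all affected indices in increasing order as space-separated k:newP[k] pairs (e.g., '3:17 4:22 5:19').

Answer: 8:30 9:22

Derivation:
P[k] = A[0] + ... + A[k]
P[k] includes A[8] iff k >= 8
Affected indices: 8, 9, ..., 9; delta = 1
  P[8]: 29 + 1 = 30
  P[9]: 21 + 1 = 22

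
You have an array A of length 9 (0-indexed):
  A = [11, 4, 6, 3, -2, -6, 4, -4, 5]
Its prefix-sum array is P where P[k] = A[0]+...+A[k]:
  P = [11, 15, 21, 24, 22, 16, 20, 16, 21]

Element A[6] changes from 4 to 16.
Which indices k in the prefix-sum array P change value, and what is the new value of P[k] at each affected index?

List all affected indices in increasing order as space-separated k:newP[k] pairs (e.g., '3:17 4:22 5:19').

Answer: 6:32 7:28 8:33

Derivation:
P[k] = A[0] + ... + A[k]
P[k] includes A[6] iff k >= 6
Affected indices: 6, 7, ..., 8; delta = 12
  P[6]: 20 + 12 = 32
  P[7]: 16 + 12 = 28
  P[8]: 21 + 12 = 33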